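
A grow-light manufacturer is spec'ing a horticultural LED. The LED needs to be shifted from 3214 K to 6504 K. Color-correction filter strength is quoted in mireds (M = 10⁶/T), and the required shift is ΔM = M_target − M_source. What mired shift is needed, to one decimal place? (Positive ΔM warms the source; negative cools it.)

M_source = 10⁶/3214 = 311.139; M_target = 10⁶/6504 = 153.752.
ΔM = 153.752 − 311.139 = -157.387 → -157.4 mireds, a cooling shift.

-157.4 mireds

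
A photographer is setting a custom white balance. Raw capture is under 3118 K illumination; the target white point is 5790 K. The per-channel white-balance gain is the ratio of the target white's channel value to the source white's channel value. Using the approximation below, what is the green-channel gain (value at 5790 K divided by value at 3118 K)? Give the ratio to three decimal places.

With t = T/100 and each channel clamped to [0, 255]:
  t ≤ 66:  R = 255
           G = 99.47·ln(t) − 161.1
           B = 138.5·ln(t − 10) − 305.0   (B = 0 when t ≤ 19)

At 3118 K (t = 31.18):
  G = 99.47·ln 31.18 − 161.1 = 99.47·3.4398 − 161.1 = 181.055.
At 5790 K (t = 57.9):
  G = 99.47·ln 57.9 − 161.1 = 99.47·4.0587 − 161.1 = 242.621.
Gain = 242.621 / 181.055 = 1.3400 → 1.340.

1.340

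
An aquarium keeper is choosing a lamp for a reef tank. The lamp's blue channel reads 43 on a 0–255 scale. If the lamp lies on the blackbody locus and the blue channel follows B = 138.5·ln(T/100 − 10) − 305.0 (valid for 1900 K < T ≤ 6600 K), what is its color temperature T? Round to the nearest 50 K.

ln(t − 10) = (43 + 305.0) / 138.5 = 2.5126.
t − 10 = e^2.5126 = 12.337, so t = 22.337.
T = 100·t = 2234 K → 2250 K to the nearest 50 K.

2250 K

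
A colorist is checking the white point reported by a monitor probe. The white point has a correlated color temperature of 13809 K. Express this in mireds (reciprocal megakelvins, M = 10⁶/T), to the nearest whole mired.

72 mireds

M = 10⁶ / 13809 = 72.417 → 72 mireds.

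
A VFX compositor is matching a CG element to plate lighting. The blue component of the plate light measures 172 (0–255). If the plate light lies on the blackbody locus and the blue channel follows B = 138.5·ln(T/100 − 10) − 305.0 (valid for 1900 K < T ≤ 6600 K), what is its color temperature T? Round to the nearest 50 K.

4150 K

ln(t − 10) = (172 + 305.0) / 138.5 = 3.4440.
t − 10 = e^3.4440 = 31.313, so t = 41.313.
T = 100·t = 4131 K → 4150 K to the nearest 50 K.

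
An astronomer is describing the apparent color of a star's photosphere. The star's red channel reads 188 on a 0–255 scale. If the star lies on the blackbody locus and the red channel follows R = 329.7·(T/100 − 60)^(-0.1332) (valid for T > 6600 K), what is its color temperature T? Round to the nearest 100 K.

12800 K

(t − 60)^(-0.1332) = 188/329.7 = 0.57022.
t − 60 = 0.57022^(1/-0.1332) = 0.57022^(-7.508) = 67.848, so t = 127.848.
T = 100·t = 12785 K → 12800 K to the nearest 100 K.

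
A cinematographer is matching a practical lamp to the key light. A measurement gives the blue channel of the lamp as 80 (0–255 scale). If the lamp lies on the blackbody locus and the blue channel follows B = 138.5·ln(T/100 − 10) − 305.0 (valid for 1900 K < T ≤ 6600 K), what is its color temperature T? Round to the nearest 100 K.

2600 K

ln(t − 10) = (80 + 305.0) / 138.5 = 2.7798.
t − 10 = e^2.7798 = 16.116, so t = 26.116.
T = 100·t = 2612 K → 2600 K to the nearest 100 K.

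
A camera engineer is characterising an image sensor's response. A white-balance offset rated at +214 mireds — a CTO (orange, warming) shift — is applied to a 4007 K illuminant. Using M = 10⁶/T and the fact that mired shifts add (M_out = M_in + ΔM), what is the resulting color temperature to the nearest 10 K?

M_in = 10⁶/4007 = 249.56 mireds.
M_out = 249.56 + (+214) = 463.56 mireds.
T_out = 10⁶/463.56 = 2157.2 K → 2160 K.

2160 K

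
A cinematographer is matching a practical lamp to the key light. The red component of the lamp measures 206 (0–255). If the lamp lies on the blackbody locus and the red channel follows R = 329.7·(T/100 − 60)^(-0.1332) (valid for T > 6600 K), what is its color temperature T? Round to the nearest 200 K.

(t − 60)^(-0.1332) = 206/329.7 = 0.62481.
t − 60 = 0.62481^(1/-0.1332) = 0.62481^(-7.508) = 34.152, so t = 94.152.
T = 100·t = 9415 K → 9400 K to the nearest 200 K.

9400 K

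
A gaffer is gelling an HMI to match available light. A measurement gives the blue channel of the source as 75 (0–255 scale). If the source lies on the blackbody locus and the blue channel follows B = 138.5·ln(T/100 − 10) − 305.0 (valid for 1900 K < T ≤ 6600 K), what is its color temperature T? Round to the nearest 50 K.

ln(t − 10) = (75 + 305.0) / 138.5 = 2.7437.
t − 10 = e^2.7437 = 15.544, so t = 25.544.
T = 100·t = 2554 K → 2550 K to the nearest 50 K.

2550 K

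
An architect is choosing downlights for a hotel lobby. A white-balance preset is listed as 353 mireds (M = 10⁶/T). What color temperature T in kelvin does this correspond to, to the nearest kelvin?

T = 10⁶ / 353 = 2832.86 K → 2833 K.

2833 K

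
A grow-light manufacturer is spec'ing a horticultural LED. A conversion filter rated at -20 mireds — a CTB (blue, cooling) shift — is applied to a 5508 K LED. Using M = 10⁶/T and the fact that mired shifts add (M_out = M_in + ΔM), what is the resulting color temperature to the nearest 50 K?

6200 K

M_in = 10⁶/5508 = 181.55 mireds.
M_out = 181.55 + (-20) = 161.55 mireds.
T_out = 10⁶/161.55 = 6189.9 K → 6200 K.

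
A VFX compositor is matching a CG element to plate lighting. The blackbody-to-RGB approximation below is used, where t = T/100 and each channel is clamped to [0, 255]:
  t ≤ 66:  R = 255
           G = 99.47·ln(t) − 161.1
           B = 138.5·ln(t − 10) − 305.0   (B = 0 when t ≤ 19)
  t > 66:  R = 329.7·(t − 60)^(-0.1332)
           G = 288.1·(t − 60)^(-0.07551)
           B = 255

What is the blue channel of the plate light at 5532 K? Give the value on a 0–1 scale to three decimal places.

0.875

t = 5532/100 = 55.32; the t ≤ 66 branch applies.
B = 138.5·ln(55.32 − 10) − 305.0 = 138.5·ln 45.32 − 305.0 = 138.5·3.8137 − 305.0 = 223.204.
On a 0–1 scale: 223.204/255 = 0.8753 → 0.875.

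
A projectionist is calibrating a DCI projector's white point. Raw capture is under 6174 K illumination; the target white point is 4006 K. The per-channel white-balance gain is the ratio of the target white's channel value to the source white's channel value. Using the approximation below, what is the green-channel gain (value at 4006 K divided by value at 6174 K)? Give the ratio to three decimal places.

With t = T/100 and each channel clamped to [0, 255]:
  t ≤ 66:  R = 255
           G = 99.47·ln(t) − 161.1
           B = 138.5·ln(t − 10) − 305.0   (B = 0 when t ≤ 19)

At 6174 K (t = 61.74):
  G = 99.47·ln 61.74 − 161.1 = 99.47·4.1229 − 161.1 = 249.008.
At 4006 K (t = 40.06):
  G = 99.47·ln 40.06 − 161.1 = 99.47·3.6904 − 161.1 = 205.982.
Gain = 205.982 / 249.008 = 0.8272 → 0.827.

0.827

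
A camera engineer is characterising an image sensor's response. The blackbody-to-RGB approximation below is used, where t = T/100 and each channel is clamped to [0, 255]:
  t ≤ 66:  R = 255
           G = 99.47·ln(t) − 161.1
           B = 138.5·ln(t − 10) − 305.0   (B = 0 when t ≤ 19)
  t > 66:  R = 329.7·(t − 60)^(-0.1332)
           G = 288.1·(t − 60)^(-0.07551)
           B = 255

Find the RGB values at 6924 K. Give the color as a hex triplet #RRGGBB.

t = 6924/100 = 69.24; the t > 66 branch applies.
R = 329.7·(69.24 − 60)^(-0.1332) = 329.7·9.24^(-0.1332) = 329.7·0.74366 = 245.184.
G = 288.1·(69.24 − 60)^(-0.07551) = 288.1·9.24^(-0.07551) = 288.1·0.84544 = 243.571.
B = 255 by definition for t > 66.
Rounded: (245, 244, 255).
In hex: #F5F4FF.

#F5F4FF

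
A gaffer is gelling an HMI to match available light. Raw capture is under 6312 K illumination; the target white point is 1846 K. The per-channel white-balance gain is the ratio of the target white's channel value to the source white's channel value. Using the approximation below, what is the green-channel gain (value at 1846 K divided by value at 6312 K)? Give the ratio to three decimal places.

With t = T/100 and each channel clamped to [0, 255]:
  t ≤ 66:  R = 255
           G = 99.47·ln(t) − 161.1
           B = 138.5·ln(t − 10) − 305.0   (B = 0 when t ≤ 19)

0.513

At 6312 K (t = 63.12):
  G = 99.47·ln 63.12 − 161.1 = 99.47·4.1450 − 161.1 = 251.207.
At 1846 K (t = 18.46):
  G = 99.47·ln 18.46 − 161.1 = 99.47·2.9156 − 161.1 = 128.915.
Gain = 128.915 / 251.207 = 0.5132 → 0.513.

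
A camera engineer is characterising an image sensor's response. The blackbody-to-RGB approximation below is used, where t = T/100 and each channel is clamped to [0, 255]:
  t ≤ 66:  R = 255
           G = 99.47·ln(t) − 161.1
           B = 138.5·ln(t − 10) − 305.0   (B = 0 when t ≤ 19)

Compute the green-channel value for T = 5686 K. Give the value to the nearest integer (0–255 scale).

241

t = 5686/100 = 56.86; the t ≤ 66 branch applies.
G = 99.47·ln 56.86 − 161.1 = 99.47·4.0406 − 161.1 = 240.818.
Rounded: 241.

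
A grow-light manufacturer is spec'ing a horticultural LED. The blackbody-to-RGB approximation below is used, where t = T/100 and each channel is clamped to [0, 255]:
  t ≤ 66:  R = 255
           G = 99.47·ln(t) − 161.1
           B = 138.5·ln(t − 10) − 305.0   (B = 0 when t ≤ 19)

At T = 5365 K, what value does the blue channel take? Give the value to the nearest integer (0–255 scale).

t = 5365/100 = 53.65; the t ≤ 66 branch applies.
B = 138.5·ln(53.65 − 10) − 305.0 = 138.5·ln 43.65 − 305.0 = 138.5·3.7762 − 305.0 = 218.004.
Rounded: 218.

218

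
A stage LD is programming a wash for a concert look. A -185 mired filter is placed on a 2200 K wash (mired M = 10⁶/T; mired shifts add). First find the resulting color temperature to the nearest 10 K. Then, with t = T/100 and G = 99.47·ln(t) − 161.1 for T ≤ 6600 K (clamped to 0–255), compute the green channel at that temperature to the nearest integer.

198

M_in = 10⁶/2200 = 454.55; M_out = 454.55 + (-185) = 269.55.
T_out = 10⁶/269.55 = 3709.9 K → 3710 K; t = 37.1.
G = 99.47·ln 37.1 − 161.1 = 99.47·3.6136 − 161.1 = 198.346.
Rounded: 198.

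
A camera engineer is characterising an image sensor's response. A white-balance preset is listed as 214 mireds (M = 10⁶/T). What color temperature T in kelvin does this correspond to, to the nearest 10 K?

T = 10⁶ / 214 = 4672.90 K → 4670 K.

4670 K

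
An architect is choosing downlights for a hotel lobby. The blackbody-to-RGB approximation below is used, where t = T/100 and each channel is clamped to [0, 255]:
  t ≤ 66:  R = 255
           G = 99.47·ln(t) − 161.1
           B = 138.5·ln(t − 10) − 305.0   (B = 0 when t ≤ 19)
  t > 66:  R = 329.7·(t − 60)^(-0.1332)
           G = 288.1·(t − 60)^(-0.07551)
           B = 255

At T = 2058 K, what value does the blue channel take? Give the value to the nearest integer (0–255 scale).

22

t = 2058/100 = 20.58; the t ≤ 66 branch applies.
B = 138.5·ln(20.58 − 10) − 305.0 = 138.5·ln 10.58 − 305.0 = 138.5·2.3590 − 305.0 = 21.717.
Rounded: 22.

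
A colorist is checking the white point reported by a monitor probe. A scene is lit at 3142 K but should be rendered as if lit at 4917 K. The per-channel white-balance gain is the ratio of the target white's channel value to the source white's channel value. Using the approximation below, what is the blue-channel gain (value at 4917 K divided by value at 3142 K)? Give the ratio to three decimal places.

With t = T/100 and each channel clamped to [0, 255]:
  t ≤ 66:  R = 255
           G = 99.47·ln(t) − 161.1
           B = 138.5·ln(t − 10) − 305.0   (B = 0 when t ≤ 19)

1.700

At 3142 K (t = 31.42):
  B = 138.5·ln(31.42 − 10) − 305.0 = 138.5·ln 21.42 − 305.0 = 138.5·3.0643 − 305.0 = 119.409.
At 4917 K (t = 49.17):
  B = 138.5·ln(49.17 − 10) − 305.0 = 138.5·ln 39.17 − 305.0 = 138.5·3.6679 − 305.0 = 203.006.
Gain = 203.006 / 119.409 = 1.7001 → 1.700.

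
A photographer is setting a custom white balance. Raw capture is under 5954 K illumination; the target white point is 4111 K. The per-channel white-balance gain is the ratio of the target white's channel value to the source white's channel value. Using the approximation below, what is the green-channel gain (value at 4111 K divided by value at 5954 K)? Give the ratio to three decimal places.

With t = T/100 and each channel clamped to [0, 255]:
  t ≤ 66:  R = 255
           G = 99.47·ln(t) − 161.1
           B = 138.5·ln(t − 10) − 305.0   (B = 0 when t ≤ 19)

0.850

At 5954 K (t = 59.54):
  G = 99.47·ln 59.54 − 161.1 = 99.47·4.0866 − 161.1 = 245.399.
At 4111 K (t = 41.11):
  G = 99.47·ln 41.11 − 161.1 = 99.47·3.7163 − 161.1 = 208.556.
Gain = 208.556 / 245.399 = 0.8499 → 0.850.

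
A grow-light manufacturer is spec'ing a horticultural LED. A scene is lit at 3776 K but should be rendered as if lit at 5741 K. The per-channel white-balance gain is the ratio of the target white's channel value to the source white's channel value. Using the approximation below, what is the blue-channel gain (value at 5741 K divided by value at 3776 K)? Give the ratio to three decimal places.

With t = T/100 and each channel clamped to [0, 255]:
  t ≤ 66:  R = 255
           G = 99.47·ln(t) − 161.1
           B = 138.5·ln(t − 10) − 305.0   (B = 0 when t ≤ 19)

At 3776 K (t = 37.76):
  B = 138.5·ln(37.76 − 10) − 305.0 = 138.5·ln 27.76 − 305.0 = 138.5·3.3236 − 305.0 = 155.318.
At 5741 K (t = 57.41):
  B = 138.5·ln(57.41 − 10) − 305.0 = 138.5·ln 47.41 − 305.0 = 138.5·3.8588 − 305.0 = 229.448.
Gain = 229.448 / 155.318 = 1.4773 → 1.477.

1.477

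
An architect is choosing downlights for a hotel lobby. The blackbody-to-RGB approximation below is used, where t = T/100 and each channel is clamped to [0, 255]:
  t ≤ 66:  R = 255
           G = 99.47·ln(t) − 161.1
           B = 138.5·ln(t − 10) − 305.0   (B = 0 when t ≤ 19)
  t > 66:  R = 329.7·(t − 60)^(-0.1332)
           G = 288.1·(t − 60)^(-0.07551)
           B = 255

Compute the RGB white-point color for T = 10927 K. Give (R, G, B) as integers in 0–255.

(196, 215, 255)

t = 10927/100 = 109.27; the t > 66 branch applies.
R = 329.7·(109.27 − 60)^(-0.1332) = 329.7·49.27^(-0.1332) = 329.7·0.59504 = 196.186.
G = 288.1·(109.27 − 60)^(-0.07551) = 288.1·49.27^(-0.07551) = 288.1·0.74506 = 214.653.
B = 255 by definition for t > 66.
Rounded: (196, 215, 255).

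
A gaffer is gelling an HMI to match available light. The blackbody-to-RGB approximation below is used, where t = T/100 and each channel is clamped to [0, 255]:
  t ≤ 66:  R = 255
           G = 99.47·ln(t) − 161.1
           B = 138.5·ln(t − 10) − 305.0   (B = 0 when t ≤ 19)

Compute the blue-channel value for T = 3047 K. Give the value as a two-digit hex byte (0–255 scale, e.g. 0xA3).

0x71

t = 3047/100 = 30.47; the t ≤ 66 branch applies.
B = 138.5·ln(30.47 − 10) − 305.0 = 138.5·ln 20.47 − 305.0 = 138.5·3.0190 − 305.0 = 113.126.
Rounded: 113; in hex, 0x71.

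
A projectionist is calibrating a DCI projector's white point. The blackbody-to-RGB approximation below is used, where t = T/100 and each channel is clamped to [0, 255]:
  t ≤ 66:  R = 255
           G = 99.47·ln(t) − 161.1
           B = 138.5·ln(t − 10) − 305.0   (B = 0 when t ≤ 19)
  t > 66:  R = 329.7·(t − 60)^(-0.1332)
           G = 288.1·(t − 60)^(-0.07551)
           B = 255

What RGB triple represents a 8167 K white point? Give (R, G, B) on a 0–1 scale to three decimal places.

t = 8167/100 = 81.67; the t > 66 branch applies.
R = 329.7·(81.67 − 60)^(-0.1332) = 329.7·21.67^(-0.1332) = 329.7·0.66384 = 218.868.
G = 288.1·(81.67 − 60)^(-0.07551) = 288.1·21.67^(-0.07551) = 288.1·0.79274 = 228.388.
B = 255 by definition for t > 66.
Dividing each by 255: (0.8583, 0.8956, 1.0000) → (0.858, 0.896, 1.000).

(0.858, 0.896, 1.000)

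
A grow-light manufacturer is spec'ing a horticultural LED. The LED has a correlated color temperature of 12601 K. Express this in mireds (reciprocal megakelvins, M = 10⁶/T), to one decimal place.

M = 10⁶ / 12601 = 79.359 → 79.4 mireds.

79.4 mireds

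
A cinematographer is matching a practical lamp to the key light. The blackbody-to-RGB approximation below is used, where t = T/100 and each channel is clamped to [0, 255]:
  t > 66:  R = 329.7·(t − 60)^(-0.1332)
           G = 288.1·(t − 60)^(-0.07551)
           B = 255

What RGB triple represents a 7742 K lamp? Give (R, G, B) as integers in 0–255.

(225, 232, 255)

t = 7742/100 = 77.42; the t > 66 branch applies.
R = 329.7·(77.42 − 60)^(-0.1332) = 329.7·17.42^(-0.1332) = 329.7·0.68343 = 225.326.
G = 288.1·(77.42 − 60)^(-0.07551) = 288.1·17.42^(-0.07551) = 288.1·0.80591 = 232.184.
B = 255 by definition for t > 66.
Rounded: (225, 232, 255).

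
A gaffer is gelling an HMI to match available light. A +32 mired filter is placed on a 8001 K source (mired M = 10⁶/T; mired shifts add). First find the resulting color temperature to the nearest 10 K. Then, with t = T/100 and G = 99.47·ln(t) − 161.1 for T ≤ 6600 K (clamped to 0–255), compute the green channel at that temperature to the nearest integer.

252

M_in = 10⁶/8001 = 124.98; M_out = 124.98 + (+32) = 156.98.
T_out = 10⁶/156.98 = 6370.1 K → 6370 K; t = 63.7.
G = 99.47·ln 63.7 − 161.1 = 99.47·4.1542 − 161.1 = 252.117.
Rounded: 252.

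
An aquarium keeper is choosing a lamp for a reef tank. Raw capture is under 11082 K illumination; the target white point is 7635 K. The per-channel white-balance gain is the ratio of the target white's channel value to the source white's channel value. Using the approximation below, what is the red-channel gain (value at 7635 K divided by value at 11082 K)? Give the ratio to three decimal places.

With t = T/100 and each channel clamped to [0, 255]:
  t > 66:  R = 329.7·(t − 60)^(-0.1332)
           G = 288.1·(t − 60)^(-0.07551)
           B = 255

1.163

At 11082 K (t = 110.82):
  R = 329.7·(110.82 − 60)^(-0.1332) = 329.7·50.82^(-0.1332) = 329.7·0.59259 = 195.378.
At 7635 K (t = 76.35):
  R = 329.7·(76.35 − 60)^(-0.1332) = 329.7·16.35^(-0.1332) = 329.7·0.68922 = 227.237.
Gain = 227.237 / 195.378 = 1.1631 → 1.163.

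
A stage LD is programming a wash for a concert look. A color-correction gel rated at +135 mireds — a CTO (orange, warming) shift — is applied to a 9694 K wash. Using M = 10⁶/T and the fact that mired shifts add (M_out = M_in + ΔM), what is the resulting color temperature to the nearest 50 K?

4200 K

M_in = 10⁶/9694 = 103.16 mireds.
M_out = 103.16 + (+135) = 238.16 mireds.
T_out = 10⁶/238.16 = 4198.9 K → 4200 K.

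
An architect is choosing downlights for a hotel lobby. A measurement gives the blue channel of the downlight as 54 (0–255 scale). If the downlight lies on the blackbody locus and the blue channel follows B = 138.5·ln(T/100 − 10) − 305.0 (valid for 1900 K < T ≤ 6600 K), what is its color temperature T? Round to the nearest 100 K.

2300 K

ln(t − 10) = (54 + 305.0) / 138.5 = 2.5921.
t − 10 = e^2.5921 = 13.357, so t = 23.357.
T = 100·t = 2336 K → 2300 K to the nearest 100 K.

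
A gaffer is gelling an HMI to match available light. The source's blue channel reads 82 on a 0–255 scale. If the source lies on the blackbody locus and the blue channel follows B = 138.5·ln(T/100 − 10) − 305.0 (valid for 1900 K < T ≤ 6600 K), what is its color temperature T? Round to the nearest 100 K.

ln(t − 10) = (82 + 305.0) / 138.5 = 2.7942.
t − 10 = e^2.7942 = 16.350, so t = 26.350.
T = 100·t = 2635 K → 2600 K to the nearest 100 K.

2600 K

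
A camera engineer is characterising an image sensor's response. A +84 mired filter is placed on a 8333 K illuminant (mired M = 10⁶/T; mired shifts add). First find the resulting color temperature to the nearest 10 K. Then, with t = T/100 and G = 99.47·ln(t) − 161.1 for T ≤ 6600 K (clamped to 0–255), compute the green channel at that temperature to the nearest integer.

M_in = 10⁶/8333 = 120.00; M_out = 120.00 + (+84) = 204.00.
T_out = 10⁶/204.00 = 4901.8 K → 4900 K; t = 49.
G = 99.47·ln 49 − 161.1 = 99.47·3.8918 − 161.1 = 226.019.
Rounded: 226.

226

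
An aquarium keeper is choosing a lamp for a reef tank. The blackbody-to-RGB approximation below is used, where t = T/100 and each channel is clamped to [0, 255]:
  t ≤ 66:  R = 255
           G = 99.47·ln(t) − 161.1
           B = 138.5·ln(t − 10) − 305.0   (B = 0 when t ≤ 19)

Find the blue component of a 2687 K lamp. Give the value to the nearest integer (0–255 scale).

86

t = 2687/100 = 26.87; the t ≤ 66 branch applies.
B = 138.5·ln(26.87 − 10) − 305.0 = 138.5·ln 16.87 − 305.0 = 138.5·2.8255 − 305.0 = 86.337.
Rounded: 86.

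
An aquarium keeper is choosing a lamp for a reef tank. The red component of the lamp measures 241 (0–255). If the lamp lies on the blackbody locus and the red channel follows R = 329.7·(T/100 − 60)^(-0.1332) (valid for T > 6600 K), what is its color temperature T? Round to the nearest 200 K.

7000 K

(t − 60)^(-0.1332) = 241/329.7 = 0.73097.
t − 60 = 0.73097^(1/-0.1332) = 0.73097^(-7.508) = 10.514, so t = 70.514.
T = 100·t = 7051 K → 7000 K to the nearest 200 K.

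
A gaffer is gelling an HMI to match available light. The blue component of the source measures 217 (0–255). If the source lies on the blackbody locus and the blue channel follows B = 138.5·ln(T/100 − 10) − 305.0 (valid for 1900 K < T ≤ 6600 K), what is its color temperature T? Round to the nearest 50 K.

ln(t − 10) = (217 + 305.0) / 138.5 = 3.7690.
t − 10 = e^3.7690 = 43.335, so t = 53.335.
T = 100·t = 5333 K → 5350 K to the nearest 50 K.

5350 K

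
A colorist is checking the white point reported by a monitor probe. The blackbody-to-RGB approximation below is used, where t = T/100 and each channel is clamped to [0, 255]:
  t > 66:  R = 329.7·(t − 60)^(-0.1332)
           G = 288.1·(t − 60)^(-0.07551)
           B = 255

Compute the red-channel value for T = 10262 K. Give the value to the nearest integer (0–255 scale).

200

t = 10262/100 = 102.62; the t > 66 branch applies.
R = 329.7·(102.62 − 60)^(-0.1332) = 329.7·42.62^(-0.1332) = 329.7·0.60665 = 200.011.
Rounded: 200.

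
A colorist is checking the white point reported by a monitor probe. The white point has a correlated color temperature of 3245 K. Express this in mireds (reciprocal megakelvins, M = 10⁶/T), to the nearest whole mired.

308 mireds

M = 10⁶ / 3245 = 308.166 → 308 mireds.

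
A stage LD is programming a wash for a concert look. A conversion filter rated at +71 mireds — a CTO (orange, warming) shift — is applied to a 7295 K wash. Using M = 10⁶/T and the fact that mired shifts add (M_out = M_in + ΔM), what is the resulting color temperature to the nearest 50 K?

M_in = 10⁶/7295 = 137.08 mireds.
M_out = 137.08 + (+71) = 208.08 mireds.
T_out = 10⁶/208.08 = 4805.8 K → 4800 K.

4800 K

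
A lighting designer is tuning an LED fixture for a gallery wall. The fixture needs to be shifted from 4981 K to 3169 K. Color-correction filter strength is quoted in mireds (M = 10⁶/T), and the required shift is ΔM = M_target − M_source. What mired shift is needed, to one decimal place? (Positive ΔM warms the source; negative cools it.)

+114.8 mireds

M_source = 10⁶/4981 = 200.763; M_target = 10⁶/3169 = 315.557.
ΔM = 315.557 − 200.763 = 114.794 → +114.8 mireds, a warming shift.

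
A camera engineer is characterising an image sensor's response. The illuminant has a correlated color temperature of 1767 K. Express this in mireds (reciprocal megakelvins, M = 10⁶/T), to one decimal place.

565.9 mireds

M = 10⁶ / 1767 = 565.931 → 565.9 mireds.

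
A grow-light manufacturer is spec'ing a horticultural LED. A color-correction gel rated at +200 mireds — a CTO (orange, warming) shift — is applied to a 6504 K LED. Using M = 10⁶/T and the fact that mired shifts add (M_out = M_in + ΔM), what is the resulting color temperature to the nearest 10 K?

M_in = 10⁶/6504 = 153.75 mireds.
M_out = 153.75 + (+200) = 353.75 mireds.
T_out = 10⁶/353.75 = 2826.8 K → 2830 K.

2830 K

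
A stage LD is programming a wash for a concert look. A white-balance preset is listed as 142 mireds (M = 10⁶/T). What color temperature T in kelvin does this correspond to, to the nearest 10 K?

T = 10⁶ / 142 = 7042.25 K → 7040 K.

7040 K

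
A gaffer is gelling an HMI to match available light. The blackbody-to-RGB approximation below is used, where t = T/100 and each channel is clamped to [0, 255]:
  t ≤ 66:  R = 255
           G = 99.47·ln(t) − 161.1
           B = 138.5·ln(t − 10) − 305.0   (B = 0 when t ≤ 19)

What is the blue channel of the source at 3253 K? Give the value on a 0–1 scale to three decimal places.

0.496

t = 3253/100 = 32.53; the t ≤ 66 branch applies.
B = 138.5·ln(32.53 − 10) − 305.0 = 138.5·ln 22.53 − 305.0 = 138.5·3.1148 − 305.0 = 126.406.
On a 0–1 scale: 126.406/255 = 0.4957 → 0.496.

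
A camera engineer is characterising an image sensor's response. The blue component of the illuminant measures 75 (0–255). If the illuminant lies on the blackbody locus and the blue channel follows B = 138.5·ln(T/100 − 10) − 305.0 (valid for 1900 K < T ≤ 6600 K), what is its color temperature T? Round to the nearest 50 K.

2550 K

ln(t − 10) = (75 + 305.0) / 138.5 = 2.7437.
t − 10 = e^2.7437 = 15.544, so t = 25.544.
T = 100·t = 2554 K → 2550 K to the nearest 50 K.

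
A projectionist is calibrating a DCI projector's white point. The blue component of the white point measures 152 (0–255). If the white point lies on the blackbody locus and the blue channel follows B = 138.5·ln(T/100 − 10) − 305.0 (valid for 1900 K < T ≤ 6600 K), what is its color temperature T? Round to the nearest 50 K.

3700 K

ln(t − 10) = (152 + 305.0) / 138.5 = 3.2996.
t − 10 = e^3.2996 = 27.103, so t = 37.103.
T = 100·t = 3710 K → 3700 K to the nearest 50 K.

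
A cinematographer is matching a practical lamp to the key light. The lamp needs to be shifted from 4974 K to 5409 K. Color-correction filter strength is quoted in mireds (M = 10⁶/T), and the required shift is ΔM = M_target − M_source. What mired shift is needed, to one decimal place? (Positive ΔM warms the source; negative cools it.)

M_source = 10⁶/4974 = 201.045; M_target = 10⁶/5409 = 184.877.
ΔM = 184.877 − 201.045 = -16.168 → -16.2 mireds, a cooling shift.

-16.2 mireds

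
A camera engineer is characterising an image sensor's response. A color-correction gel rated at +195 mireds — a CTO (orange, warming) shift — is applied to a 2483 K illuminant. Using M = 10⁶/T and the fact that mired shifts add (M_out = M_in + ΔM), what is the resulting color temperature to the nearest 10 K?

1670 K

M_in = 10⁶/2483 = 402.74 mireds.
M_out = 402.74 + (+195) = 597.74 mireds.
T_out = 10⁶/597.74 = 1673.0 K → 1670 K.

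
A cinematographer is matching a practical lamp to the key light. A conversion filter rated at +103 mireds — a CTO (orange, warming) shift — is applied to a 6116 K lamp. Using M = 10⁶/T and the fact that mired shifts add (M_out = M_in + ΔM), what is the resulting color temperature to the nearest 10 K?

3750 K

M_in = 10⁶/6116 = 163.51 mireds.
M_out = 163.51 + (+103) = 266.51 mireds.
T_out = 10⁶/266.51 = 3752.3 K → 3750 K.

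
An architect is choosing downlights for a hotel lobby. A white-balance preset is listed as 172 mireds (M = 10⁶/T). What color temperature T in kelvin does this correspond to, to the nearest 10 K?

T = 10⁶ / 172 = 5813.95 K → 5810 K.

5810 K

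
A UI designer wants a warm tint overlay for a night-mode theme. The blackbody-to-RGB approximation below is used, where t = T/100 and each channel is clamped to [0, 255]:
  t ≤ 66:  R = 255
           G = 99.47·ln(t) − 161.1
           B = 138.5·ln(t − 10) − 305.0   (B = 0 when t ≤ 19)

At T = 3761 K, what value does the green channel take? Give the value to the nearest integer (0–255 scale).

t = 3761/100 = 37.61; the t ≤ 66 branch applies.
G = 99.47·ln 37.61 − 161.1 = 99.47·3.6273 − 161.1 = 199.705.
Rounded: 200.

200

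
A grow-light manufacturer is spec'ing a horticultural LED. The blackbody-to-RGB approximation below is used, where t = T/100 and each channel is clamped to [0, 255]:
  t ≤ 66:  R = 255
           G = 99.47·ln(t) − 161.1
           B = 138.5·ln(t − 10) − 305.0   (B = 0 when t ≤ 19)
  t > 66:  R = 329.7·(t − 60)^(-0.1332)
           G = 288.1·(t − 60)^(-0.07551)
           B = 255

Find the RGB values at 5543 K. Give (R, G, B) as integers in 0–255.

t = 5543/100 = 55.43; the t ≤ 66 branch applies.
R = 255 by definition for t ≤ 66.
G = 99.47·ln 55.43 − 161.1 = 99.47·4.0151 − 161.1 = 238.284.
B = 138.5·ln(55.43 − 10) − 305.0 = 138.5·ln 45.43 − 305.0 = 138.5·3.8162 − 305.0 = 223.540.
Rounded: (255, 238, 224).

(255, 238, 224)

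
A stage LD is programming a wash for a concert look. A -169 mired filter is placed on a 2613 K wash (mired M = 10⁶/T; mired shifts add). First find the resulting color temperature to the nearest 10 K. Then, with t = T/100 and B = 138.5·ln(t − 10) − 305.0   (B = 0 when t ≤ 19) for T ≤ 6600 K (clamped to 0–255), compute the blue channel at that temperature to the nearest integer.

194

M_in = 10⁶/2613 = 382.70; M_out = 382.70 + (-169) = 213.70.
T_out = 10⁶/213.70 = 4679.4 K → 4680 K; t = 46.8.
B = 138.5·ln(46.8 − 10) − 305.0 = 138.5·ln 36.8 − 305.0 = 138.5·3.6055 − 305.0 = 194.361.
Rounded: 194.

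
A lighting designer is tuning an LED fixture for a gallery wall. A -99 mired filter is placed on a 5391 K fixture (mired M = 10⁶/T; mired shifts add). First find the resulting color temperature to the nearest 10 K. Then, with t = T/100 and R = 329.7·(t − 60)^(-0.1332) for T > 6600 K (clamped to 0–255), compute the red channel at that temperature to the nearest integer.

193

M_in = 10⁶/5391 = 185.49; M_out = 185.49 + (-99) = 86.49.
T_out = 10⁶/86.49 = 11561.4 K → 11560 K; t = 115.6.
R = 329.7·(115.6 − 60)^(-0.1332) = 329.7·55.6^(-0.1332) = 329.7·0.58554 = 193.052.
Rounded: 193.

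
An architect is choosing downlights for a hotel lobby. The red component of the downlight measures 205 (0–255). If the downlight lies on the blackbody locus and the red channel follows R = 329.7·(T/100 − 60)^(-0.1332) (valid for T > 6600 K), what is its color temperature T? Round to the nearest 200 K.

9600 K

(t − 60)^(-0.1332) = 205/329.7 = 0.62178.
t − 60 = 0.62178^(1/-0.1332) = 0.62178^(-7.508) = 35.423, so t = 95.423.
T = 100·t = 9542 K → 9600 K to the nearest 200 K.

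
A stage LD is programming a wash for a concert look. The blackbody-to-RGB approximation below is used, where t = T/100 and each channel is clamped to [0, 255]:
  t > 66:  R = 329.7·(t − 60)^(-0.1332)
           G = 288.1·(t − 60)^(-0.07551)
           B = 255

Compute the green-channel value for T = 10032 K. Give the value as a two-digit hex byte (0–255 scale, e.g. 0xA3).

t = 10032/100 = 100.32; the t > 66 branch applies.
G = 288.1·(100.32 − 60)^(-0.07551) = 288.1·40.32^(-0.07551) = 288.1·0.75643 = 217.927.
Rounded: 218; in hex, 0xDA.

0xDA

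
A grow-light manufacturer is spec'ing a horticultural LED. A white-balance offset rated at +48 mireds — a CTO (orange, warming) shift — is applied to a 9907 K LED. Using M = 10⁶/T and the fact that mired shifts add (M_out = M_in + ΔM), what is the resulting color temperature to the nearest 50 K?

M_in = 10⁶/9907 = 100.94 mireds.
M_out = 100.94 + (+48) = 148.94 mireds.
T_out = 10⁶/148.94 = 6714.2 K → 6700 K.

6700 K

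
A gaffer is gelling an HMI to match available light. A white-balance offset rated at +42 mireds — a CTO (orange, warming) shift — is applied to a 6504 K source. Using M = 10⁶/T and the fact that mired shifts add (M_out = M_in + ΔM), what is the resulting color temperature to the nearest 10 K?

5110 K

M_in = 10⁶/6504 = 153.75 mireds.
M_out = 153.75 + (+42) = 195.75 mireds.
T_out = 10⁶/195.75 = 5108.5 K → 5110 K.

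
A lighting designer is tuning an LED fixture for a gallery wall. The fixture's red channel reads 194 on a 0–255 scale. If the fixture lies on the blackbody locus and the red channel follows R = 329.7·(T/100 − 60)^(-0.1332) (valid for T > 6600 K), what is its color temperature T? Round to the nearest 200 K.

(t − 60)^(-0.1332) = 194/329.7 = 0.58841.
t − 60 = 0.58841^(1/-0.1332) = 0.58841^(-7.508) = 53.593, so t = 113.593.
T = 100·t = 11359 K → 11400 K to the nearest 200 K.

11400 K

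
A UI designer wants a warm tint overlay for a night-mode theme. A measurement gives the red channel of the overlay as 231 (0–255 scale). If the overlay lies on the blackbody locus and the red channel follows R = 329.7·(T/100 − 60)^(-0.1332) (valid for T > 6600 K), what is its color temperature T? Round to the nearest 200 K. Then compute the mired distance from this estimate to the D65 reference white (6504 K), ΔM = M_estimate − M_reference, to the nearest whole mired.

-19 mireds

(t − 60)^(-0.1332) = 231/329.7 = 0.70064.
t − 60 = 0.70064^(1/-0.1332) = 0.70064^(-7.508) = 14.453, so t = 74.453.
T = 100·t = 7445 K → 7400 K to the nearest 200 K.
M_estimate = 10⁶/7400 = 135.14; M_reference = 10⁶/6504 = 153.75.
ΔM = 135.14 − 153.75 = -18.62 → -19 mireds.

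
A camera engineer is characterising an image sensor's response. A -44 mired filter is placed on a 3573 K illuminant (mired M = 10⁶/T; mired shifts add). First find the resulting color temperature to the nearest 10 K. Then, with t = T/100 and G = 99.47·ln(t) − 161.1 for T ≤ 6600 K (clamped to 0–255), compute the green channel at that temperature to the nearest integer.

212

M_in = 10⁶/3573 = 279.88; M_out = 279.88 + (-44) = 235.88.
T_out = 10⁶/235.88 = 4239.5 K → 4240 K; t = 42.4.
G = 99.47·ln 42.4 − 161.1 = 99.47·3.7471 − 161.1 = 211.629.
Rounded: 212.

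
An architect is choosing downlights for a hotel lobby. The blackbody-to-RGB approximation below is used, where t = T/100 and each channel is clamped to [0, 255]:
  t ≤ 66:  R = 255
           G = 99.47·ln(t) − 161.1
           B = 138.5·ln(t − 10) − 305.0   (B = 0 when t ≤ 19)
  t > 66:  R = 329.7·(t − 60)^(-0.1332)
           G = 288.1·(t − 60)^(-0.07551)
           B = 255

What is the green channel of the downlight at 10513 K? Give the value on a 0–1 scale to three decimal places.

0.847

t = 10513/100 = 105.13; the t > 66 branch applies.
G = 288.1·(105.13 − 60)^(-0.07551) = 288.1·45.13^(-0.07551) = 288.1·0.75002 = 216.080.
On a 0–1 scale: 216.080/255 = 0.8474 → 0.847.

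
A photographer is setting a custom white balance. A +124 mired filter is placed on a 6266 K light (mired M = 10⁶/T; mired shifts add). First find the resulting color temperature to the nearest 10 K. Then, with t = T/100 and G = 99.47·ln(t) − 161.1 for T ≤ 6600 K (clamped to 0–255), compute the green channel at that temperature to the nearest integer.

M_in = 10⁶/6266 = 159.59; M_out = 159.59 + (+124) = 283.59.
T_out = 10⁶/283.59 = 3526.2 K → 3530 K; t = 35.3.
G = 99.47·ln 35.3 − 161.1 = 99.47·3.5639 − 161.1 = 193.399.
Rounded: 193.

193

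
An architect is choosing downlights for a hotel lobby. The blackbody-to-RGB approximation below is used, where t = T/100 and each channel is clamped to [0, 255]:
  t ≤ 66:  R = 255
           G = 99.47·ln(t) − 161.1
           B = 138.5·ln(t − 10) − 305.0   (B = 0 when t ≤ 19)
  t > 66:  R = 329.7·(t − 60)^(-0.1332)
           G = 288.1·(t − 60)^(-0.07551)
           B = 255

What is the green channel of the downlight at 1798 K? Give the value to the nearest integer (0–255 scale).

126

t = 1798/100 = 17.98; the t ≤ 66 branch applies.
G = 99.47·ln 17.98 − 161.1 = 99.47·2.8893 − 161.1 = 126.295.
Rounded: 126.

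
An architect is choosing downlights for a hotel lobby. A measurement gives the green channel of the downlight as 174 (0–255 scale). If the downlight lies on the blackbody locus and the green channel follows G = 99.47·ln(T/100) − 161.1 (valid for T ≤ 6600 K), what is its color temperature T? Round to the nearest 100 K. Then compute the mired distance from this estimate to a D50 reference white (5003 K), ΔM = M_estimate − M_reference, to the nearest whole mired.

ln t = (174 + 161.1) / 99.47 = 3.3689.
t = e^3.3689 = 29.045.
T = 100·t = 2905 K → 2900 K to the nearest 100 K.
M_estimate = 10⁶/2900 = 344.83; M_reference = 10⁶/5003 = 199.88.
ΔM = 344.83 − 199.88 = 144.95 → +145 mireds.

+145 mireds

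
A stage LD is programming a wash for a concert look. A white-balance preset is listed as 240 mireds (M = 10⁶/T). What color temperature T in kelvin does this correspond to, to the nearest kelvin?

4167 K

T = 10⁶ / 240 = 4166.67 K → 4167 K.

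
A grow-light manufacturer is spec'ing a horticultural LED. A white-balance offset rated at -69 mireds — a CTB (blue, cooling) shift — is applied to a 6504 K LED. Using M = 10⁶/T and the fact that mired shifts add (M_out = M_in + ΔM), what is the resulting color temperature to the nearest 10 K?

M_in = 10⁶/6504 = 153.75 mireds.
M_out = 153.75 + (-69) = 84.75 mireds.
T_out = 10⁶/84.75 = 11799.2 K → 11800 K.

11800 K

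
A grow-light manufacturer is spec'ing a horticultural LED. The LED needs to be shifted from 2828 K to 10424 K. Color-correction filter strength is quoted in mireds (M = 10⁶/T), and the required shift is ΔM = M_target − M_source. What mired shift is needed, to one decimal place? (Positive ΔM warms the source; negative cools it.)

M_source = 10⁶/2828 = 353.607; M_target = 10⁶/10424 = 95.932.
ΔM = 95.932 − 353.607 = -257.674 → -257.7 mireds, a cooling shift.

-257.7 mireds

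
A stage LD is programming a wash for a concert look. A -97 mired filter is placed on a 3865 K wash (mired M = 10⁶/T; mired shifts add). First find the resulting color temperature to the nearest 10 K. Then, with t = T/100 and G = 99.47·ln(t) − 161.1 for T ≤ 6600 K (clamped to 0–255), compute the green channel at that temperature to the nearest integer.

249

M_in = 10⁶/3865 = 258.73; M_out = 258.73 + (-97) = 161.73.
T_out = 10⁶/161.73 = 6183.1 K → 6180 K; t = 61.8.
G = 99.47·ln 61.8 − 161.1 = 99.47·4.1239 − 161.1 = 249.105.
Rounded: 249.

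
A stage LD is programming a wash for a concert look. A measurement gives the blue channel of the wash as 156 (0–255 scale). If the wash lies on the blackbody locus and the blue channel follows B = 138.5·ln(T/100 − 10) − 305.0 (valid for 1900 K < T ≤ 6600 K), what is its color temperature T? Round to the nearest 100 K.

3800 K

ln(t − 10) = (156 + 305.0) / 138.5 = 3.3285.
t − 10 = e^3.3285 = 27.897, so t = 37.897.
T = 100·t = 3790 K → 3800 K to the nearest 100 K.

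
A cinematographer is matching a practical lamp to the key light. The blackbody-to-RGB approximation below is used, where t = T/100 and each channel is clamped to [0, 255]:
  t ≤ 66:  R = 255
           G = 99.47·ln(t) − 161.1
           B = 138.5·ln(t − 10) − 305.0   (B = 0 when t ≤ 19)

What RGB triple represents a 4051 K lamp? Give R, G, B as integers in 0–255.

t = 4051/100 = 40.51; the t ≤ 66 branch applies.
R = 255 by definition for t ≤ 66.
G = 99.47·ln 40.51 − 161.1 = 99.47·3.7015 − 161.1 = 207.093.
B = 138.5·ln(40.51 − 10) − 305.0 = 138.5·ln 30.51 − 305.0 = 138.5·3.4181 − 305.0 = 168.401.
Rounded: (255, 207, 168).

R=255, G=207, B=168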